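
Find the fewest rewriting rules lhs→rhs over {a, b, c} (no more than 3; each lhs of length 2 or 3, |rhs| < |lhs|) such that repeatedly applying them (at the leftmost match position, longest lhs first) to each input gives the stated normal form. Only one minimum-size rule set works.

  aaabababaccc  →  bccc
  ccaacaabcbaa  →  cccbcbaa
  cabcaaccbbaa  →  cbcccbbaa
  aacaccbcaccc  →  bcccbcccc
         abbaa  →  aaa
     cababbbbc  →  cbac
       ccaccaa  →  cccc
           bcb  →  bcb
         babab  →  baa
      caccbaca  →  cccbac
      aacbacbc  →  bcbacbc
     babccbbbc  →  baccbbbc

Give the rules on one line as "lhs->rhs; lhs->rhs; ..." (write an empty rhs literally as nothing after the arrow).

aac->bc; ab->a; ca->c

  | aaabababaccc => aaaababaccc => aaaaabaccc => aaaaaaccc => aaaabccc => aaaaccc => aabccc => aaccc => bccc
  | ccaacaabcbaa => ccacaabcbaa => cccaabcbaa => cccabcbaa => cccbcbaa
  | cabcaaccbbaa => cbcaaccbbaa => cbcaccbbaa => cbcccbbaa
  | aacaccbcaccc => bcaccbcaccc => bcccbcaccc => bcccbcccc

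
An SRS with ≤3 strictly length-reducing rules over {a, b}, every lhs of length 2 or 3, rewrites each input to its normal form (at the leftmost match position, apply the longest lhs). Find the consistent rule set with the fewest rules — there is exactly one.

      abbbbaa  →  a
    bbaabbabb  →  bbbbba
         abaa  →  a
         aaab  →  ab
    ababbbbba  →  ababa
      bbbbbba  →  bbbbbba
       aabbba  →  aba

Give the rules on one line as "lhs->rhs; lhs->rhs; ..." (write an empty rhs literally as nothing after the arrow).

  | abbbbaa => abbaa => aaa => aa => a
  | bbaabbabb => bbbbbabb => bbbbba
  | abaa => abb => a
  | aaab => aab => ab

aa->a; abb->a; baa->bb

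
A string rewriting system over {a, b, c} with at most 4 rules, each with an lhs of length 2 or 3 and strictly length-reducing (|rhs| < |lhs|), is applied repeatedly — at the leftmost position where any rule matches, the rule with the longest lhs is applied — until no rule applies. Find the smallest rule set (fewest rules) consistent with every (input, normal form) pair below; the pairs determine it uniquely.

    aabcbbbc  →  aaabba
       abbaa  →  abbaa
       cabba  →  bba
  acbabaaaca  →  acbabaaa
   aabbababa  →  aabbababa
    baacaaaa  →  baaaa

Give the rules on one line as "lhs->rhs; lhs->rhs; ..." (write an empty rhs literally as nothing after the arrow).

bc->a; ca->; caa->

  | aabcbbbc => aaabbbc => aaabba
  | abbaa
  | cabba => bba
  | acbabaaaca => acbabaaa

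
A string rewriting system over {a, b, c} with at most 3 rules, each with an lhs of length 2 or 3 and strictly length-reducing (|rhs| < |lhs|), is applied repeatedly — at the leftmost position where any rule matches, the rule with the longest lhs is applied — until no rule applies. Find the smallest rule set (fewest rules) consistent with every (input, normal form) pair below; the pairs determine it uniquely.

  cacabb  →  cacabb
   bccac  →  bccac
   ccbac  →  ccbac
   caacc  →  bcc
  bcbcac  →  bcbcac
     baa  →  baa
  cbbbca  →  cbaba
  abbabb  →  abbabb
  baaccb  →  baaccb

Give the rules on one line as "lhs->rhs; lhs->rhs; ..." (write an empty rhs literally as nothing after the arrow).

bbc->ab; caa->b

  | cacabb
  | bccac
  | ccbac
  | caacc => bcc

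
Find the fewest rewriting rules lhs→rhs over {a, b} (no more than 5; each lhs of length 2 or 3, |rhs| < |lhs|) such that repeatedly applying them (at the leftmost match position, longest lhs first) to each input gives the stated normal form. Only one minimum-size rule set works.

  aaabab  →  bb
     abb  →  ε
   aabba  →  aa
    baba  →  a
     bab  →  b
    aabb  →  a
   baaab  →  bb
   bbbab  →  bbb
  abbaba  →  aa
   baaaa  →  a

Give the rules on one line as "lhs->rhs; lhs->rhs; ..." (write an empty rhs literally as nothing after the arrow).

  | aaabab => bbab => bb
  | abb => ε
  | aabba => aa
  | baba => ba => a

aaa->b; abb->; ba->a; bab->b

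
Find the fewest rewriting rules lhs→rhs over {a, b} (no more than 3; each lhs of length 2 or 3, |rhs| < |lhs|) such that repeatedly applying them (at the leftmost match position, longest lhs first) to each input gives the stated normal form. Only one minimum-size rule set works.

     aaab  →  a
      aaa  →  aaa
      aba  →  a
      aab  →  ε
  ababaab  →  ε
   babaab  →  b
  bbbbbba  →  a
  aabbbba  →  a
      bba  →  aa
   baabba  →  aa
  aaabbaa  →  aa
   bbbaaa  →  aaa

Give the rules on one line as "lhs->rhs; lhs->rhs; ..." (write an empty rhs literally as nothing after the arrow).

aab->; ab->; bb->a

  | aaab => a
  | aaa
  | aba => a
  | aab => ε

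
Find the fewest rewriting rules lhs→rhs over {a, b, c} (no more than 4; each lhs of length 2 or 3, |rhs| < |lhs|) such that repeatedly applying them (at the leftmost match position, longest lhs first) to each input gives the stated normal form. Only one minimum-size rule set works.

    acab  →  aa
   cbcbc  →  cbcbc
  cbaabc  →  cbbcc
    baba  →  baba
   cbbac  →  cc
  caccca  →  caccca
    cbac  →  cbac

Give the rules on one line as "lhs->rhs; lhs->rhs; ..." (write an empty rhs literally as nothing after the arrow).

aab->bc; bba->; cab->a

  | acab => aa
  | cbcbc
  | cbaabc => cbbcc
  | baba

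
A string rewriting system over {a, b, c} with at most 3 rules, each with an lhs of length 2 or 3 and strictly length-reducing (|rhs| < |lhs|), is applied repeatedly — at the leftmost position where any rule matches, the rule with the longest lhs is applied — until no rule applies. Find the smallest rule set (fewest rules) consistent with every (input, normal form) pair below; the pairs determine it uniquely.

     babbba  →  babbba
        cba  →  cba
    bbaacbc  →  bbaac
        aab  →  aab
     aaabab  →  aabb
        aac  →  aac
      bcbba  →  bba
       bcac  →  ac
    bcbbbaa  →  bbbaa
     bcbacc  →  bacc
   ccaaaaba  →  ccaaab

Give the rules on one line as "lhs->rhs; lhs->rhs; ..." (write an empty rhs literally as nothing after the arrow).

aba->b; bc->

  | babbba
  | cba
  | bbaacbc => bbaac
  | aab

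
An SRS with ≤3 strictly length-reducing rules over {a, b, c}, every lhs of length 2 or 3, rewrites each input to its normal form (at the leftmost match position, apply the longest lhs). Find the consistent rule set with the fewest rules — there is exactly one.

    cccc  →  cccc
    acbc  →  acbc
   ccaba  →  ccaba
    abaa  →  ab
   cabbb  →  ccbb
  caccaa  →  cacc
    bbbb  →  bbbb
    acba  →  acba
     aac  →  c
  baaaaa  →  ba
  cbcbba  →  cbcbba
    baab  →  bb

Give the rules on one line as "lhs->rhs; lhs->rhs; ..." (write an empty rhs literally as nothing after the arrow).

  | cccc
  | acbc
  | ccaba
  | abaa => ab

aa->; abb->cb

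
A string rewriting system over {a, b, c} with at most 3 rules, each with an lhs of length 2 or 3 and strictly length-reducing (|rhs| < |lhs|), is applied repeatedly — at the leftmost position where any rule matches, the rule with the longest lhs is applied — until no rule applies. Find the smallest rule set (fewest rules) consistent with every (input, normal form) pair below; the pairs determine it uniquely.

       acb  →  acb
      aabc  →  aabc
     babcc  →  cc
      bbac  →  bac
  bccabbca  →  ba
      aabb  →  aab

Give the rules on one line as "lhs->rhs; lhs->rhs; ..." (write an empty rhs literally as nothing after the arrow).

  | acb
  | aabc
  | babcc => cc
  | bbac => bac

bab->; bb->b; ca->a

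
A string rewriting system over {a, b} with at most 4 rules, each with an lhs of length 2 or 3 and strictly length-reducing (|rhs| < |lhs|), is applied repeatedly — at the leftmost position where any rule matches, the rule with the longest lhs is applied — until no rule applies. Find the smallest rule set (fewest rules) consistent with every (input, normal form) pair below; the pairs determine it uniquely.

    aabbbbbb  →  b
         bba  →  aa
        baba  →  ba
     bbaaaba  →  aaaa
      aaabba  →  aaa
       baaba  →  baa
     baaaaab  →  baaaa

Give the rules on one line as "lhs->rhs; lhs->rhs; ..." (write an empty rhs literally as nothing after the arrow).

ab->; abb->; bb->b; bba->aa

  | aabbbbbb => abbbb => bb => b
  | bba => aa
  | baba => ba
  | bbaaaba => aaaaba => aaaa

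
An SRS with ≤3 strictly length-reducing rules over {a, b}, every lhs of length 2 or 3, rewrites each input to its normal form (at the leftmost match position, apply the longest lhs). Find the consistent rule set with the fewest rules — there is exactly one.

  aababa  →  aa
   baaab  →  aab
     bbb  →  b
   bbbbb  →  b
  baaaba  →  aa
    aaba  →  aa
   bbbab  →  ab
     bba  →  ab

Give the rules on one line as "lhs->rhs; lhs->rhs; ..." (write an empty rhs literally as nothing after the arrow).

  | aababa => aaba => aa
  | baaab => aab
  | bbb => bb => b
  | bbbbb => bbbb => bbb => bb => b

ba->; bb->b; bba->ab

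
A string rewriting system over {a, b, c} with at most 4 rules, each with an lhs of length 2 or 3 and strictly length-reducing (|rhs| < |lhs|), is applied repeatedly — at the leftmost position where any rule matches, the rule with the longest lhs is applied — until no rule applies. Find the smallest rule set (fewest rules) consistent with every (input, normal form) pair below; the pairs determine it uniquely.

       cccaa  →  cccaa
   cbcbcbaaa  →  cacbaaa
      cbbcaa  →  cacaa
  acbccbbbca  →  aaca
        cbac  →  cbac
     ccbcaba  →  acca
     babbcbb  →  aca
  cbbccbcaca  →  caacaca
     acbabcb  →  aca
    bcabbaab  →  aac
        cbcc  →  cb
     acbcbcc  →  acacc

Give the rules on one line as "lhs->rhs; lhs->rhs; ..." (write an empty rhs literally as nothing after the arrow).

  | cccaa
  | cbcbcbaaa => cbbcbaaa => cacbaaa
  | cbbcaa => cacaa
  | acbccbbbca => acbcbbbca => acbbbbca => acabbca => accbca => aaca

ab->c; bb->a; bc->b; ccb->a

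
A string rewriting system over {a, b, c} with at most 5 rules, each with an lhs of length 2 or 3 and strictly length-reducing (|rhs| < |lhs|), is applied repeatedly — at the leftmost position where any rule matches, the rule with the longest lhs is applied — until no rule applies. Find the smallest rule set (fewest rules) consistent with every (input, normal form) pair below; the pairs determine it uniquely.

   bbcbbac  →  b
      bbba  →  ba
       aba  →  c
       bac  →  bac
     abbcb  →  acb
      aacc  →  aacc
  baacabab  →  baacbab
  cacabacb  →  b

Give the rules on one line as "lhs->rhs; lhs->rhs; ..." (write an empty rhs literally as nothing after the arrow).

aba->ca; bb->; ca->c; cac->b

  | bbcbbac => cbbac => cac => b
  | bbba => ba
  | aba => ca => c
  | bac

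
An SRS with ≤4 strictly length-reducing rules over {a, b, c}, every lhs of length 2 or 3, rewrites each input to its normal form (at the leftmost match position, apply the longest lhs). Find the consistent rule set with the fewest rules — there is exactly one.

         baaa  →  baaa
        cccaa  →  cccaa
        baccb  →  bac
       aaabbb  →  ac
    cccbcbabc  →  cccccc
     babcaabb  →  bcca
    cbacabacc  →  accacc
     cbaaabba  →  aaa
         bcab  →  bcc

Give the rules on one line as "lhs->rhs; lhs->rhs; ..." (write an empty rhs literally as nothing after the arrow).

ab->c; cb->; cbc->ca

  | baaa
  | cccaa
  | baccb => bac
  | aaabbb => aacbb => aab => ac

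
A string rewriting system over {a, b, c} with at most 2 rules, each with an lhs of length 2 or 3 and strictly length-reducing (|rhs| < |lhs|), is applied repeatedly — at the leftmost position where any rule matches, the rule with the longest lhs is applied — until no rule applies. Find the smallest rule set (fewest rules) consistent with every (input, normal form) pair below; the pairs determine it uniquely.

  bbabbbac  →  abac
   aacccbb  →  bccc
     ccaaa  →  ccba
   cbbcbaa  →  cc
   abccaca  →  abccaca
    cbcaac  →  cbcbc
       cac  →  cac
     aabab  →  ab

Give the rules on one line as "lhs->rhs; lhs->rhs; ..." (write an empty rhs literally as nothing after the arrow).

  | bbabbbac => abbbac => abac
  | aacccbb => bcccbb => bccc
  | ccaaa => ccba
  | cbbcbaa => ccbaa => ccbb => cc

aa->b; bb->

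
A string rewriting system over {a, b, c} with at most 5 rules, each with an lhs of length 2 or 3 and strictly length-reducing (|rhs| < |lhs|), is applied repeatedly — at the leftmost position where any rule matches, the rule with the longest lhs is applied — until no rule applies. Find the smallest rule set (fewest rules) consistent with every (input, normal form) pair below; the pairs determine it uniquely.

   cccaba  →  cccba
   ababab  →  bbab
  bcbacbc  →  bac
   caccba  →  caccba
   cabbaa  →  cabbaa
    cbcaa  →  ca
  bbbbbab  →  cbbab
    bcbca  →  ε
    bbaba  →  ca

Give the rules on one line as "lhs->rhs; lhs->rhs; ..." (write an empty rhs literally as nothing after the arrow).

aba->ba; bbb->c; bc->; bca->

  | cccaba => cccba
  | ababab => babab => bbab
  | bcbacbc => bacbc => bac
  | caccba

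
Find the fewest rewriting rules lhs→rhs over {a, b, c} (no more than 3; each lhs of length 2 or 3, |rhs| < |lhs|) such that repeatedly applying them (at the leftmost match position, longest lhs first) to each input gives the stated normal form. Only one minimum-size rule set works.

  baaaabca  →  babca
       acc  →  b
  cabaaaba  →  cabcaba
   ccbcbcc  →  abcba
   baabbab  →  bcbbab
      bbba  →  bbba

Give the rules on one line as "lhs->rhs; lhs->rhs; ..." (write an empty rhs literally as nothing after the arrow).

aa->c; acc->b; cc->a

  | baaaabca => bcaabca => bccbca => babca
  | acc => b
  | cabaaaba => cabcaba
  | ccbcbcc => abcbcc => abcba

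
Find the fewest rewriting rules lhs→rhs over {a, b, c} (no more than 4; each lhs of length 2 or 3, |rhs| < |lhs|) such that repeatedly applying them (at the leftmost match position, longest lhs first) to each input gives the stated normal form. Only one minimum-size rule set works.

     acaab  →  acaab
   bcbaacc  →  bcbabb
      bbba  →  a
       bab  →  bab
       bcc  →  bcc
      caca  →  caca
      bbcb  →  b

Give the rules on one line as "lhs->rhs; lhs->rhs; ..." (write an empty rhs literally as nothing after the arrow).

  | acaab
  | bcbaacc => bcbabb
  | bbba => a
  | bab

acc->bb; bbb->; bbc->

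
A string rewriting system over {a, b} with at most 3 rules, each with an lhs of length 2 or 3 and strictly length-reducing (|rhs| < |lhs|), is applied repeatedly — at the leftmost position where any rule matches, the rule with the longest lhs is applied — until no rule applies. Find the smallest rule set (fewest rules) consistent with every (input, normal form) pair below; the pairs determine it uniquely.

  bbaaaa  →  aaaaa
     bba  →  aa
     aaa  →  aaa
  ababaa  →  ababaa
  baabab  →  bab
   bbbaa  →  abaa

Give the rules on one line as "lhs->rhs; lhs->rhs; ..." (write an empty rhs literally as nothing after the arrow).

  | bbaaaa => aaaaa
  | bba => aa
  | aaa
  | ababaa

aab->; bb->a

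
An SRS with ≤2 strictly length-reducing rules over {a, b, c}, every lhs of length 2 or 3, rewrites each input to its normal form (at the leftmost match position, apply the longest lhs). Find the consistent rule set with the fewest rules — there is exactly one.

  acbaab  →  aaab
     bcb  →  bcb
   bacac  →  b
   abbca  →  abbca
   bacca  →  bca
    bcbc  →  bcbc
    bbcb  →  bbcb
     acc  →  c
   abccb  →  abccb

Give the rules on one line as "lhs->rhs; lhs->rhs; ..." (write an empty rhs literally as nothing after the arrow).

ac->; acb->a

  | acbaab => aaab
  | bcb
  | bacac => bac => b
  | abbca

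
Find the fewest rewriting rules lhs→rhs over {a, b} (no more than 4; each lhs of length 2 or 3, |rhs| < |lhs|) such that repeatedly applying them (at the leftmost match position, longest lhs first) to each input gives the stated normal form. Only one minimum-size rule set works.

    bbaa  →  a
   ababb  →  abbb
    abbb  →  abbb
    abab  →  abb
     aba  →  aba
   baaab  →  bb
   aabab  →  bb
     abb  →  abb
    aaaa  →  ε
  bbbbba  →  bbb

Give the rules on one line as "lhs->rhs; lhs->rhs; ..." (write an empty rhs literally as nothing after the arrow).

  | bbaa => a
  | ababb => abbb
  | abbb
  | abab => abb

aa->; bab->bb; bba->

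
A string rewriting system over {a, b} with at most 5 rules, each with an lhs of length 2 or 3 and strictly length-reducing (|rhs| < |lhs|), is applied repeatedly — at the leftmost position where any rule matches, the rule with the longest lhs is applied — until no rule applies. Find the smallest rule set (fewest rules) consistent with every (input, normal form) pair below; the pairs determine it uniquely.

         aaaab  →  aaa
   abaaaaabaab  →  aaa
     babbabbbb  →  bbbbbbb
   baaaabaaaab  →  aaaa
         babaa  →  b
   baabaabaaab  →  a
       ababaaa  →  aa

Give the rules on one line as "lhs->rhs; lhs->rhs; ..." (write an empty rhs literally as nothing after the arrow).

ab->; aba->; ba->b; baa->a

  | aaaab => aaa
  | abaaaaabaab => aaaabaab => aaaab => aaa
  | babbabbbb => bbbabbbb => bbbbbbb
  | baaaabaaaab => aaabaaaab => aaaaab => aaaa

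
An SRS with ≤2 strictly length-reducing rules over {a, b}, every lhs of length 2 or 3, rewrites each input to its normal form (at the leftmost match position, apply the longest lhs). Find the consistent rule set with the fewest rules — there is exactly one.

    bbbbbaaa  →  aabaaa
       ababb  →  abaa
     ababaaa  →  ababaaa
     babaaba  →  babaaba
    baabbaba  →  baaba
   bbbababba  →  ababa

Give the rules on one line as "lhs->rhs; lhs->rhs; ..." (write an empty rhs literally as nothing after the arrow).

bb->a; bba->

  | bbbbbaaa => abbbaaa => aabaaa
  | ababb => abaa
  | ababaaa
  | babaaba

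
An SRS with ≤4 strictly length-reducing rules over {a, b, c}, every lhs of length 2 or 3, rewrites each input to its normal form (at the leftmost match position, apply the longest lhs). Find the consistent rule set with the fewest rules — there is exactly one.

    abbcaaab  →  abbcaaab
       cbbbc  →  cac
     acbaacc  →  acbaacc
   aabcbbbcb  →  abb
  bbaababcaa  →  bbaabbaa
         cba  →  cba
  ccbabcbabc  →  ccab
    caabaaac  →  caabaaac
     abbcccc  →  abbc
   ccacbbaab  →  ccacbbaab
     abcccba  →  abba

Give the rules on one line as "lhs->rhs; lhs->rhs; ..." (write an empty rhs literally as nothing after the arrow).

abc->b; bbb->a; bcc->ab

  | abbcaaab
  | cbbbc => cac
  | acbaacc
  | aabcbbbcb => abbbbcb => aabcb => abb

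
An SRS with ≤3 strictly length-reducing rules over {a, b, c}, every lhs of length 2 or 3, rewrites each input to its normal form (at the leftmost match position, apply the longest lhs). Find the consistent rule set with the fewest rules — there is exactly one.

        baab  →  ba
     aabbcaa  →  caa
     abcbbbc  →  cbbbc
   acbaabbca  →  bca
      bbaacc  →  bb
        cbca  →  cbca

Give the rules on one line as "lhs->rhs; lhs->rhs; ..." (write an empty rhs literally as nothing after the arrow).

  | baab => ba
  | aabbcaa => abcaa => caa
  | abcbbbc => cbbbc
  | acbaabbca => baabbca => babca => bca

ab->; ac->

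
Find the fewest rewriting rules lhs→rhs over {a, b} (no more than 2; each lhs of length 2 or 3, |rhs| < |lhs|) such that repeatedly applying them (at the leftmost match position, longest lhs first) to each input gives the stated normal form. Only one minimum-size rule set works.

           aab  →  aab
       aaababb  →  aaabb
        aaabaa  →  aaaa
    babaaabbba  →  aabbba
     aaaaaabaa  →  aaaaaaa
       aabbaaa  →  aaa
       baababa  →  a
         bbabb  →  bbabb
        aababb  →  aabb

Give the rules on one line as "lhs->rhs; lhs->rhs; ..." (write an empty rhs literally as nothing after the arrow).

  | aab
  | aaababb => aaabb
  | aaabaa => aaaa
  | babaaabbba => baaabbba => aabbba

aba->a; baa->a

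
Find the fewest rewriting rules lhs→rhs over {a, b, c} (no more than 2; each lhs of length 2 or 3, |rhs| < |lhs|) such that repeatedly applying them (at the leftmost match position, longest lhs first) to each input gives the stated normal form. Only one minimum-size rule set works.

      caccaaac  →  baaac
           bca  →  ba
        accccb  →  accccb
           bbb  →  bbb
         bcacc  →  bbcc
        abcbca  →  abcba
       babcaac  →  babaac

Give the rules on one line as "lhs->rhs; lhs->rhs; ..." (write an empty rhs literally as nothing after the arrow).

ca->a; cac->bc

  | caccaaac => bccaaac => bcaaac => baaac
  | bca => ba
  | accccb
  | bbb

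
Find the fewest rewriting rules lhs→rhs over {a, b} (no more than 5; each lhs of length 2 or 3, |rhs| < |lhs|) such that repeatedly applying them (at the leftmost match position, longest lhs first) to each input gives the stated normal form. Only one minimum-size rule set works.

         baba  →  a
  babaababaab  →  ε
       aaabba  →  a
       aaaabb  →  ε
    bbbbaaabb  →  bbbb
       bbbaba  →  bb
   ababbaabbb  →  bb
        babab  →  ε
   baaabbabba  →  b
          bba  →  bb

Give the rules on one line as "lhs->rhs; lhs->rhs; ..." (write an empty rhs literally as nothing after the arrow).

aab->; ab->; ba->b; bab->

  | baba => a
  | babaababaab => aababaab => abaab => aab => ε
  | aaabba => aba => a
  | aaaabb => aab => ε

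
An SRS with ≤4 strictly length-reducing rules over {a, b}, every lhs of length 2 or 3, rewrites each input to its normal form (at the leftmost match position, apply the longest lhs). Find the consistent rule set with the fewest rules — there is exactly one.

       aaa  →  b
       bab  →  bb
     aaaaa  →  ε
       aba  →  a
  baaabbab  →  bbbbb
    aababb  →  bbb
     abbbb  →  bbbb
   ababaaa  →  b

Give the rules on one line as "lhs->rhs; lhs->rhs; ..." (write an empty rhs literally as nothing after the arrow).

  | aaa => ab => b
  | bab => bb
  | aaaaa => abaa => aa => ε
  | aba => a

aa->; aaa->ab; ab->b; aba->a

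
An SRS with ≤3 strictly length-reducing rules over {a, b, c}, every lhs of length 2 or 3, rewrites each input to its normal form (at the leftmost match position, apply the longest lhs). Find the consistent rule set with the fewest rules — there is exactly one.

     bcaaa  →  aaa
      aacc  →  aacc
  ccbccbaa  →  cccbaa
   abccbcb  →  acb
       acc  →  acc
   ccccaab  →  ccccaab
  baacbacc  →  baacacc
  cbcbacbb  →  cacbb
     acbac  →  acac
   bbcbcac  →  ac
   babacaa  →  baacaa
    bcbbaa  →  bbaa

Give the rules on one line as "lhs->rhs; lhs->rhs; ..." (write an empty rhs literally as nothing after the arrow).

  | bcaaa => aaa
  | aacc
  | ccbccbaa => cccbaa
  | abccbcb => acbcb => acb

bac->ac; bc->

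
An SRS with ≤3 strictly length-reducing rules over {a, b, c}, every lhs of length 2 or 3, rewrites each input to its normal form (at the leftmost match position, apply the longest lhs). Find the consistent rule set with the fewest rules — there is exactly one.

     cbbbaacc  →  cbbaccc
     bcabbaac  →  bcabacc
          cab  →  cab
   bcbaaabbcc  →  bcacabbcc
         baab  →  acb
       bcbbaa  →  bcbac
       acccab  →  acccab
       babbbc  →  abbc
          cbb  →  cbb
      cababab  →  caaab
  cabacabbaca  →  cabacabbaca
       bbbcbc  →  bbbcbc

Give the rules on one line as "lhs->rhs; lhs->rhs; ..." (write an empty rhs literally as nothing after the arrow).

  | cbbbaacc => cbbaccc
  | bcabbaac => bcabacc
  | cab
  | bcbaaabbcc => bcacabbcc

baa->ac; bab->a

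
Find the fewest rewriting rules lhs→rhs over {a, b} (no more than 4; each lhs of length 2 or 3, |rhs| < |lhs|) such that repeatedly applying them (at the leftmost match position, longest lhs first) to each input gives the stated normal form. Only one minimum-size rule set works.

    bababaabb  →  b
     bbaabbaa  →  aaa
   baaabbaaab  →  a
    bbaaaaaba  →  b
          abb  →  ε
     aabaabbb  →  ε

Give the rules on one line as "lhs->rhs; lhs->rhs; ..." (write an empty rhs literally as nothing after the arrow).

  | bababaabb => aabaabb => abaabb => baabb => babb => ab => b
  | bbaabbaa => bbabbaa => babaa => aaa
  | baaabbaaab => baabbaaab => babbaaab => abaaab => baaab => baab => bab => a
  | bbaaaaaba => bbaaaaba => bbaaaba => bbaaba => bbaba => baa => ba => b

ab->b; abb->; ba->b; bab->a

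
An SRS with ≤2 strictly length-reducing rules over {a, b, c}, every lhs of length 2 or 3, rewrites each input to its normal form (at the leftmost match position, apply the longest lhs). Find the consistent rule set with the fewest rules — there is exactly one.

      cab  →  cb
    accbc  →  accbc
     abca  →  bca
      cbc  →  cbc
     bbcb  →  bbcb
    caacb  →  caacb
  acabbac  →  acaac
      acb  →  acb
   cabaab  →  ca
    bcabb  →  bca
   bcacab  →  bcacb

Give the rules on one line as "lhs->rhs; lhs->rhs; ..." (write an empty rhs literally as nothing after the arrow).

ab->b; cbb->ca

  | cab => cb
  | accbc
  | abca => bca
  | cbc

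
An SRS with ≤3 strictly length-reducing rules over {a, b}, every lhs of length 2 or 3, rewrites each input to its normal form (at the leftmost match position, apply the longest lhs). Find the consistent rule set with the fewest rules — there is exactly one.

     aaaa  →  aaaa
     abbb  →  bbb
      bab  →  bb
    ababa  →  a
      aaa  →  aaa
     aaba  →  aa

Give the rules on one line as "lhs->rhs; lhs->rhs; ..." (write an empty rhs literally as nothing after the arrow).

  | aaaa
  | abbb => bbb
  | bab => bb
  | ababa => aba => a

ab->b; aba->a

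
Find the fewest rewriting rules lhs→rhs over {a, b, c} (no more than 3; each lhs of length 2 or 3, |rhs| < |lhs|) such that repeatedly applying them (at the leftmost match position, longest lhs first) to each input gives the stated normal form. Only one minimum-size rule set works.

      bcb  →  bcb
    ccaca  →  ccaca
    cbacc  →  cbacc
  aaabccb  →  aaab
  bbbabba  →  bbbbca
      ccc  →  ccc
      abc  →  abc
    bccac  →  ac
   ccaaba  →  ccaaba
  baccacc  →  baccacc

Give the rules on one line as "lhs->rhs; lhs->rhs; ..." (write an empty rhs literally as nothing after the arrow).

  | bcb
  | ccaca
  | cbacc
  | aaabccb => aaab

abb->bc; bcc->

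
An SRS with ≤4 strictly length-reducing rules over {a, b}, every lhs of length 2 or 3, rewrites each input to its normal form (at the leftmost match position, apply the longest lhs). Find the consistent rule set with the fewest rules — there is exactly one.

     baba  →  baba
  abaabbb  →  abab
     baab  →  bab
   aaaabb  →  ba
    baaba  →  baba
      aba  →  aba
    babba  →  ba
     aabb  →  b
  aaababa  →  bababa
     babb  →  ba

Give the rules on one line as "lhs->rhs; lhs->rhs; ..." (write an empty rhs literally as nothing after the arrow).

  | baba
  | abaabbb => ababbb => abab
  | baab => bab
  | aaaabb => baabb => babb => ba

aa->b; baa->ba; bb->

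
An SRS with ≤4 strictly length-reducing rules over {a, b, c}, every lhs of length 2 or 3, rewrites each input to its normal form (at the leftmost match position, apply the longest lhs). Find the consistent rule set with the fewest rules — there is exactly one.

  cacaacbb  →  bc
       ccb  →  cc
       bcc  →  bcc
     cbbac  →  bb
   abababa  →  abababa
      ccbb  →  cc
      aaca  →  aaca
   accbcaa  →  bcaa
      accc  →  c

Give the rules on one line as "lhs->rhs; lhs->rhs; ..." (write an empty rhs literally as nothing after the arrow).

acc->; baa->; cac->bb; cb->c

  | cacaacbb => bbaacbb => bcbb => bcb => bc
  | ccb => cc
  | bcc
  | cbbac => cbac => cac => bb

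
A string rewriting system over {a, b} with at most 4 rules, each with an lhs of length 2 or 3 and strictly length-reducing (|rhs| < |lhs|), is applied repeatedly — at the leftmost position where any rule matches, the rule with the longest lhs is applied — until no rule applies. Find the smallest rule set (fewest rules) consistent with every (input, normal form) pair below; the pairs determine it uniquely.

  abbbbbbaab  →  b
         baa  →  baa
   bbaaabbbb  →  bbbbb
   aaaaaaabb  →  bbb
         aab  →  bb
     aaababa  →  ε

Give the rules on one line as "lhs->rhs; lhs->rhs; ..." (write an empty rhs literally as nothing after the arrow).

  | abbbbbbaab => bbbbaab => bbab => b
  | baa
  | bbaaabbbb => aabbbb => bbbbb
  | aaaaaaabb => aaaaabbb => aaabbbb => abbbbb => bbb

aab->bb; aba->; abb->; bba->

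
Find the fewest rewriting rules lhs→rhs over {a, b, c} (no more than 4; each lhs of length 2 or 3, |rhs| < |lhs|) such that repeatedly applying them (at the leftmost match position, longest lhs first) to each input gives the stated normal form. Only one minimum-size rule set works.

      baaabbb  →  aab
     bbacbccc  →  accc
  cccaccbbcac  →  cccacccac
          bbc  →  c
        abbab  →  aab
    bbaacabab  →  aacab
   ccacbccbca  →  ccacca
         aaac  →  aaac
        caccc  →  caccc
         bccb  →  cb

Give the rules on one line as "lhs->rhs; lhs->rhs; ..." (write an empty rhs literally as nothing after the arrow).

ba->; bb->; bc->

  | baaabbb => aabbb => aab
  | bbacbccc => acbccc => accc
  | cccaccbbcac => cccacccac
  | bbc => c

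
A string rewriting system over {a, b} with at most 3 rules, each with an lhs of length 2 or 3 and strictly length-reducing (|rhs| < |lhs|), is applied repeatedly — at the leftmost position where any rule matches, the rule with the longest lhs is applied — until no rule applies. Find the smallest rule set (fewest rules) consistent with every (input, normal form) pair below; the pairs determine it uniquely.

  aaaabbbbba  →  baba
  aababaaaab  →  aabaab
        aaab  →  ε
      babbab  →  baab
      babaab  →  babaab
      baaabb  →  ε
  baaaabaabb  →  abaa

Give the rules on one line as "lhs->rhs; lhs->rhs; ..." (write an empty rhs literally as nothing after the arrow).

aaa->b; bb->

  | aaaabbbbba => babbbbba => babbba => baba
  | aababaaaab => aababbab => aabaab
  | aaab => bb => ε
  | babbab => baab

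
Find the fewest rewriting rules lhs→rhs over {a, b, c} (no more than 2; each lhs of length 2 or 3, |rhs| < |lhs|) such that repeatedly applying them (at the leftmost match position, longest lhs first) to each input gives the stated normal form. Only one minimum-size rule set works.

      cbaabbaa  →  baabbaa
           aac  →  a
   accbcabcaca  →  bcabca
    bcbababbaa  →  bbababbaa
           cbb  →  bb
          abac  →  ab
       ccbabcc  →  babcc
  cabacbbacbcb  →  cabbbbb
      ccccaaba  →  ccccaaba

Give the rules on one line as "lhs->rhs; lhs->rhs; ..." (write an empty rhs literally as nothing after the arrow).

ac->; cb->b

  | cbaabbaa => baabbaa
  | aac => a
  | accbcabcaca => cbcabcaca => bcabcaca => bcabca
  | bcbababbaa => bbababbaa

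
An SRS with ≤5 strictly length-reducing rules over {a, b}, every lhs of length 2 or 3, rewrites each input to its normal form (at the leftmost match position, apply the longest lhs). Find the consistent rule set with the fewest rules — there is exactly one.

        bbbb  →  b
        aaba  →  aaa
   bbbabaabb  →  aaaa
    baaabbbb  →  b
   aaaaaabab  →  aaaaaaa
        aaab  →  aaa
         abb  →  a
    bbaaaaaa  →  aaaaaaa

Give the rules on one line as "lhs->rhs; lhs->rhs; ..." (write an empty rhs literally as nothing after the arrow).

ab->a; ba->b; bb->b; bba->aa

  | bbbb => bbb => bb => b
  | aaba => aaa
  | bbbabaabb => bbabaabb => aabaabb => aaaabb => aaaab => aaaa
  | baaabbbb => baabbbb => babbbb => bbbbb => bbbb => bbb => bb => b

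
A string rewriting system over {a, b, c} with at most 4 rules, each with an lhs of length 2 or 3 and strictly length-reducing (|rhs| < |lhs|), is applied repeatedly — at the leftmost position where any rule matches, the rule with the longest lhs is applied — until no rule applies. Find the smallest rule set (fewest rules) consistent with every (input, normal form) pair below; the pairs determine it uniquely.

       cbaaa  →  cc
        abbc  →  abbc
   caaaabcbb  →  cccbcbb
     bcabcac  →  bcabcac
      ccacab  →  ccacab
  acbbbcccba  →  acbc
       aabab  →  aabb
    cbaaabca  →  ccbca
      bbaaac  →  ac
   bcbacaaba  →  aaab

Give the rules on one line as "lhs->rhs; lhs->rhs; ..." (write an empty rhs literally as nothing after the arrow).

aba->ab; ba->; bcc->a; caa->cc

  | cbaaa => caa => cc
  | abbc
  | caaaabcbb => ccaabcbb => cccbcbb
  | bcabcac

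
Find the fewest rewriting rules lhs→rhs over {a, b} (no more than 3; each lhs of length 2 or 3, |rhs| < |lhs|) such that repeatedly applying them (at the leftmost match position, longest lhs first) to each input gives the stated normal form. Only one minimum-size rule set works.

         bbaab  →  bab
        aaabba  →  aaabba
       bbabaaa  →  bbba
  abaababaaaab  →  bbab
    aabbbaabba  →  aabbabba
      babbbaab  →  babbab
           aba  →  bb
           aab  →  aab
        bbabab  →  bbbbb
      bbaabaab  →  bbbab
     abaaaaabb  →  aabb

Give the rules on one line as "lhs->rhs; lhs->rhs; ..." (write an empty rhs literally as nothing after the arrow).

  | bbaab => bab
  | aaabba
  | bbabaaa => bbbbaa => bbba
  | abaababaaaab => bbababaaaab => bbbbbaaaab => bbbbaaab => bbbaab => bbab

aba->bb; baa->a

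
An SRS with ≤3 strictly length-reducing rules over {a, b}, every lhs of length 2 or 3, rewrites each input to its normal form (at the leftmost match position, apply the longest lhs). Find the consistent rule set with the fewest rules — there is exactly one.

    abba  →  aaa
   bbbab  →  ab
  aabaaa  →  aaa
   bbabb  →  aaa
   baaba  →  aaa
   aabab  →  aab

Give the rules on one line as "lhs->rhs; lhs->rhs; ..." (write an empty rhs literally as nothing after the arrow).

ba->; baa->ab; bb->a

  | abba => aaa
  | bbbab => abab => ab
  | aabaaa => aaaba => aaa
  | bbabb => aabb => aaa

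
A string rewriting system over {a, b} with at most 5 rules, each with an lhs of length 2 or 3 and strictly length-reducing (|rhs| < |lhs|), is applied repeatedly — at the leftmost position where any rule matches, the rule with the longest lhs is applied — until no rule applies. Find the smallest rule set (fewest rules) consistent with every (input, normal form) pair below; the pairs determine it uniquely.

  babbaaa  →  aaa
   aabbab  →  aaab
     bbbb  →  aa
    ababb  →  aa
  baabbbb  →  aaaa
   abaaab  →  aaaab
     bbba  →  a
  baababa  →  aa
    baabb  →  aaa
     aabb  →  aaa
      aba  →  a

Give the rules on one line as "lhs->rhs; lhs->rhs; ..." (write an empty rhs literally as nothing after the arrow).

ba->; baa->aa; bb->a; bba->a

  | babbaaa => bbaaa => aaa
  | aabbab => aaab
  | bbbb => abb => aa
  | ababb => abb => aa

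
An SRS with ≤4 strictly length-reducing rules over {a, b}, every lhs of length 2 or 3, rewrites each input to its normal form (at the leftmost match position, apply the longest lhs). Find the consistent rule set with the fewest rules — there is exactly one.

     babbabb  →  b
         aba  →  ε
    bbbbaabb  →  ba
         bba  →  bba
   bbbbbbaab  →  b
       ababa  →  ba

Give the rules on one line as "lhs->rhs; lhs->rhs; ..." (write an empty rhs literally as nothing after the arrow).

  | babbabb => babb => b
  | aba => ε
  | bbbbaabb => baabb => ba
  | bba

ab->b; aba->; abb->; bbb->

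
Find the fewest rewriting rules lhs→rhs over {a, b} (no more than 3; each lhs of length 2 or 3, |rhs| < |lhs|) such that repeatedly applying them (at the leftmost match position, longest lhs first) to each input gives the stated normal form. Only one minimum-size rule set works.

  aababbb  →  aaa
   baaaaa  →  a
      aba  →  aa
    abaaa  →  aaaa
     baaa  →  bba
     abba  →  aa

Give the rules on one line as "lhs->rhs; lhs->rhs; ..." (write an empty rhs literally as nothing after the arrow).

ab->a; baa->bb; bbb->

  | aababbb => aaabbb => aaabb => aaab => aaa
  | baaaaa => bbaaa => bbba => a
  | aba => aa
  | abaaa => aaaa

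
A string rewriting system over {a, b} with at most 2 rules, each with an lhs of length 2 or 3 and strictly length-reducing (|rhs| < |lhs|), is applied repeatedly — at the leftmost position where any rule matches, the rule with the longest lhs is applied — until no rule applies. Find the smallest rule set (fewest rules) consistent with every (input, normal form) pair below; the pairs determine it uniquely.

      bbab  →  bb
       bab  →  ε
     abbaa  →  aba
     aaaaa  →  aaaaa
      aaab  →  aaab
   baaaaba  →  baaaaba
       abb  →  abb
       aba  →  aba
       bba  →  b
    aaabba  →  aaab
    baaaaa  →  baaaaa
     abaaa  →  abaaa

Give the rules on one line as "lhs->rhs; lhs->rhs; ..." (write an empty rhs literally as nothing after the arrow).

bab->; bba->b

  | bbab => bb
  | bab => ε
  | abbaa => aba
  | aaaaa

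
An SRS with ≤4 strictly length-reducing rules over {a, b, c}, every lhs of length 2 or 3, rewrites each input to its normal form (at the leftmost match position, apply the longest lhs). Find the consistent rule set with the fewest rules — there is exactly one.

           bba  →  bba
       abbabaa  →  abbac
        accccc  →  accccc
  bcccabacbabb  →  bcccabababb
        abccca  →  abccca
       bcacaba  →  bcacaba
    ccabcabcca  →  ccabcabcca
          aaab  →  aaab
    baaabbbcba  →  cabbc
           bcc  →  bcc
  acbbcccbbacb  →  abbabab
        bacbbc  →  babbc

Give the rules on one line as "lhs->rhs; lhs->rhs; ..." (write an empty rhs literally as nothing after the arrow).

  | bba
  | abbabaa => abbac
  | accccc
  | bcccabacbabb => bcccabababb

baa->c; bcb->ba; cb->b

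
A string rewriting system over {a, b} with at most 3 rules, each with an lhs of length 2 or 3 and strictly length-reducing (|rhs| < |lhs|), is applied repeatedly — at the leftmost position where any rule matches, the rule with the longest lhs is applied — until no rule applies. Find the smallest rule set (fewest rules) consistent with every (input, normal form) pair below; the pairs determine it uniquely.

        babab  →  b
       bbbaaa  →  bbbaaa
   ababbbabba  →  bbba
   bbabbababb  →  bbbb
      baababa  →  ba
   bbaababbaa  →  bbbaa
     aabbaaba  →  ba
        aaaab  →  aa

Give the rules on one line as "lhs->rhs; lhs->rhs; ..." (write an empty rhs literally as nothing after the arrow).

  | babab => bab => b
  | bbbaaa
  | ababbbabba => abbbabba => bbabba => bbba
  | bbabbababb => bbbababb => bbbabb => bbbb

aab->; ab->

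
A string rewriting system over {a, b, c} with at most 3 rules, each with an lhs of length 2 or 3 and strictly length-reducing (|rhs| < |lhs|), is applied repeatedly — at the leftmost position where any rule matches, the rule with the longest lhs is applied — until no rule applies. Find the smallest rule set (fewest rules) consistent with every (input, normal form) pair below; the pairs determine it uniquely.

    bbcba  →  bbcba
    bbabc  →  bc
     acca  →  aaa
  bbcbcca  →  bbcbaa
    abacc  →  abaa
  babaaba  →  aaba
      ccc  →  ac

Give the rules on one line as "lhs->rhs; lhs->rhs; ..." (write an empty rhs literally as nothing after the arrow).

bab->; cc->a

  | bbcba
  | bbabc => bc
  | acca => aaa
  | bbcbcca => bbcbaa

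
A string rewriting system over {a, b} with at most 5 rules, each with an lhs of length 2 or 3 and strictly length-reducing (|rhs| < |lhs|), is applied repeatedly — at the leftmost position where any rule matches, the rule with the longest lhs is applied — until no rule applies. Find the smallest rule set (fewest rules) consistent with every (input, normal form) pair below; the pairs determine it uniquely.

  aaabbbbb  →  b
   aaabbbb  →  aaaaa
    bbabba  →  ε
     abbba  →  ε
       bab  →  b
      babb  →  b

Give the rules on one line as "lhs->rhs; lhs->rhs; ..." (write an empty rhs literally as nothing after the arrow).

ab->b; abb->aa; ba->; bb->b

  | aaabbbbb => aaaabbb => aaaaab => aaaab => aaab => aab => ab => b
  | aaabbbb => aaaabb => aaaaa
  | bbabba => babba => bba => ba => ε
  | abbba => aaba => aba => ba => ε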